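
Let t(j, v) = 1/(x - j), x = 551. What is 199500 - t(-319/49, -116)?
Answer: 5449940951/27318 ≈ 1.9950e+5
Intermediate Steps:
t(j, v) = 1/(551 - j)
199500 - t(-319/49, -116) = 199500 - (-1)/(-551 - 319/49) = 199500 - (-1)/(-27318/49) = 199500 - (-1)*(-49)/27318 = 199500 - 1*49/27318 = 199500 - 49/27318 = 5449940951/27318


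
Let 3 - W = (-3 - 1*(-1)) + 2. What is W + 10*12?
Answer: 123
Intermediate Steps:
W = 3 (W = 3 - ((-3 - 1*(-1)) + 2) = 3 - ((-3 + 1) + 2) = 3 - (-2 + 2) = 3 - 1*0 = 3 + 0 = 3)
W + 10*12 = 3 + 10*12 = 3 + 120 = 123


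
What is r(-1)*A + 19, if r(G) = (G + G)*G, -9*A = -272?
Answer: 715/9 ≈ 79.444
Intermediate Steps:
A = 272/9 (A = -⅑*(-272) = 272/9 ≈ 30.222)
r(G) = 2*G² (r(G) = (2*G)*G = 2*G²)
r(-1)*A + 19 = (2*(-1)²)*(272/9) + 19 = (2*1)*(272/9) + 19 = 2*(272/9) + 19 = 544/9 + 19 = 715/9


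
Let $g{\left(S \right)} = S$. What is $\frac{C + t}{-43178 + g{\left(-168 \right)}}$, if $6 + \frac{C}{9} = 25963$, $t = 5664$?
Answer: $- \frac{239277}{43346} \approx -5.5202$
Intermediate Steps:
$C = 233613$ ($C = -54 + 9 \cdot 25963 = -54 + 233667 = 233613$)
$\frac{C + t}{-43178 + g{\left(-168 \right)}} = \frac{233613 + 5664}{-43178 - 168} = \frac{239277}{-43346} = 239277 \left(- \frac{1}{43346}\right) = - \frac{239277}{43346}$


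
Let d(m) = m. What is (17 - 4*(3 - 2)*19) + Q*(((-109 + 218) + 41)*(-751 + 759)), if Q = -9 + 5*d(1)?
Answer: -4859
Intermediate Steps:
Q = -4 (Q = -9 + 5*1 = -9 + 5 = -4)
(17 - 4*(3 - 2)*19) + Q*(((-109 + 218) + 41)*(-751 + 759)) = (17 - 4*(3 - 2)*19) - 4*((-109 + 218) + 41)*(-751 + 759) = (17 - 4*1*19) - 4*(109 + 41)*8 = (17 - 4*19) - 600*8 = (17 - 76) - 4*1200 = -59 - 4800 = -4859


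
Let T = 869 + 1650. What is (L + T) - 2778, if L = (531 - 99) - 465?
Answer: -292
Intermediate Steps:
L = -33 (L = 432 - 465 = -33)
T = 2519
(L + T) - 2778 = (-33 + 2519) - 2778 = 2486 - 2778 = -292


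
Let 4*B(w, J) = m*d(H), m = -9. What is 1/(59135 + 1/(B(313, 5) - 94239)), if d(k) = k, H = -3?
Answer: 376929/22289696411 ≈ 1.6910e-5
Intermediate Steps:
B(w, J) = 27/4 (B(w, J) = (-9*(-3))/4 = (¼)*27 = 27/4)
1/(59135 + 1/(B(313, 5) - 94239)) = 1/(59135 + 1/(27/4 - 94239)) = 1/(59135 + 1/(-376929/4)) = 1/(59135 - 4/376929) = 1/(22289696411/376929) = 376929/22289696411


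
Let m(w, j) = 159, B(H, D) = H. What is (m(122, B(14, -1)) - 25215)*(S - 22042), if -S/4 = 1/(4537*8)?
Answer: 2505714117552/4537 ≈ 5.5228e+8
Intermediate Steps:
S = -1/9074 (S = -4/(4537*8) = -4/36296 = -4*1/36296 = -1/9074 ≈ -0.00011021)
(m(122, B(14, -1)) - 25215)*(S - 22042) = (159 - 25215)*(-1/9074 - 22042) = -25056*(-200009109/9074) = 2505714117552/4537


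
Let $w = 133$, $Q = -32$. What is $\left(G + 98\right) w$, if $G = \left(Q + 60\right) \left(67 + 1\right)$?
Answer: $266266$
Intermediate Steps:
$G = 1904$ ($G = \left(-32 + 60\right) \left(67 + 1\right) = 28 \cdot 68 = 1904$)
$\left(G + 98\right) w = \left(1904 + 98\right) 133 = 2002 \cdot 133 = 266266$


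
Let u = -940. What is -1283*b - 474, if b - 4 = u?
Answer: 1200414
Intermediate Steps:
b = -936 (b = 4 - 940 = -936)
-1283*b - 474 = -1283*(-936) - 474 = 1200888 - 474 = 1200414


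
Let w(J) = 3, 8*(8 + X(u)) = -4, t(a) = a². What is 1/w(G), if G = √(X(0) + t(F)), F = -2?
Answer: ⅓ ≈ 0.33333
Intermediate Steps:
X(u) = -17/2 (X(u) = -8 + (⅛)*(-4) = -8 - ½ = -17/2)
G = 3*I*√2/2 (G = √(-17/2 + (-2)²) = √(-17/2 + 4) = √(-9/2) = 3*I*√2/2 ≈ 2.1213*I)
1/w(G) = 1/3 = ⅓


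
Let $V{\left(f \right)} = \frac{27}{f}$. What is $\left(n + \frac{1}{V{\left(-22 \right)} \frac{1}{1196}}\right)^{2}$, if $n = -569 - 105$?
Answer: $\frac{1981140100}{729} \approx 2.7176 \cdot 10^{6}$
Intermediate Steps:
$n = -674$
$\left(n + \frac{1}{V{\left(-22 \right)} \frac{1}{1196}}\right)^{2} = \left(-674 + \frac{1}{\frac{27}{-22} \cdot \frac{1}{1196}}\right)^{2} = \left(-674 + \frac{1}{27 \left(- \frac{1}{22}\right) \frac{1}{1196}}\right)^{2} = \left(-674 + \frac{1}{\left(- \frac{27}{22}\right) \frac{1}{1196}}\right)^{2} = \left(-674 + \frac{1}{- \frac{27}{26312}}\right)^{2} = \left(-674 - \frac{26312}{27}\right)^{2} = \left(- \frac{44510}{27}\right)^{2} = \frac{1981140100}{729}$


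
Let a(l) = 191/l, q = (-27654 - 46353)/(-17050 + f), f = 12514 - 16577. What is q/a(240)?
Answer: 17761680/4032583 ≈ 4.4045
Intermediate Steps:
f = -4063
q = 74007/21113 (q = (-27654 - 46353)/(-17050 - 4063) = -74007/(-21113) = -74007*(-1/21113) = 74007/21113 ≈ 3.5053)
q/a(240) = 74007/(21113*((191/240))) = 74007/(21113*((191*(1/240)))) = 74007/(21113*(191/240)) = (74007/21113)*(240/191) = 17761680/4032583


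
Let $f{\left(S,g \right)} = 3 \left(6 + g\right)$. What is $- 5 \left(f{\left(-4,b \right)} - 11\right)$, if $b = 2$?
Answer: $-65$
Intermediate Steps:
$f{\left(S,g \right)} = 18 + 3 g$
$- 5 \left(f{\left(-4,b \right)} - 11\right) = - 5 \left(\left(18 + 3 \cdot 2\right) - 11\right) = - 5 \left(\left(18 + 6\right) - 11\right) = - 5 \left(24 - 11\right) = \left(-5\right) 13 = -65$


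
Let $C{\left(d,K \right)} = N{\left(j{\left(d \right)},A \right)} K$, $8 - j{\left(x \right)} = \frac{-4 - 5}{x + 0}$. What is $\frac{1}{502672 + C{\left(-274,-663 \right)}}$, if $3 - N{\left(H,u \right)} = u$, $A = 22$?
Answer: $\frac{1}{515269} \approx 1.9407 \cdot 10^{-6}$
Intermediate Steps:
$j{\left(x \right)} = 8 + \frac{9}{x}$ ($j{\left(x \right)} = 8 - \frac{-4 - 5}{x + 0} = 8 - - \frac{9}{x} = 8 + \frac{9}{x}$)
$N{\left(H,u \right)} = 3 - u$
$C{\left(d,K \right)} = - 19 K$ ($C{\left(d,K \right)} = \left(3 - 22\right) K = - 19 K$)
$\frac{1}{502672 + C{\left(-274,-663 \right)}} = \frac{1}{502672 - -12597} = \frac{1}{502672 + 12597} = \frac{1}{515269}$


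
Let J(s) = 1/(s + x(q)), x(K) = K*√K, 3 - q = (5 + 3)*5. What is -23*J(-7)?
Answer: 161/50702 - 851*I*√37/50702 ≈ 0.0031754 - 0.1021*I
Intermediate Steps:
q = -37 (q = 3 - (5 + 3)*5 = 3 - 8*5 = 3 - 1*40 = 3 - 40 = -37)
x(K) = K^(3/2)
J(s) = 1/(s - 37*I*√37) (J(s) = 1/(s + (-37)^(3/2)) = 1/(s - 37*I*√37))
-23*J(-7) = -23/(-7 - 37*I*√37)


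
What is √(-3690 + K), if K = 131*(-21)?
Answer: I*√6441 ≈ 80.256*I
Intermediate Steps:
K = -2751
√(-3690 + K) = √(-3690 - 2751) = √(-6441) = I*√6441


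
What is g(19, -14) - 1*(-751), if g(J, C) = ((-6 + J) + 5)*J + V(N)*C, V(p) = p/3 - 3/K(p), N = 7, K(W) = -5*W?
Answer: 15887/15 ≈ 1059.1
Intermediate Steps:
V(p) = p/3 + 3/(5*p) (V(p) = p/3 - 3*(-1/(5*p)) = p*(⅓) - (-3)/(5*p) = p/3 + 3/(5*p))
g(J, C) = 254*C/105 + J*(-1 + J) (g(J, C) = ((-6 + J) + 5)*J + ((⅓)*7 + (⅗)/7)*C = (-1 + J)*J + (7/3 + (⅗)*(⅐))*C = J*(-1 + J) + (7/3 + 3/35)*C = J*(-1 + J) + 254*C/105 = 254*C/105 + J*(-1 + J))
g(19, -14) - 1*(-751) = (19² - 1*19 + (254/105)*(-14)) - 1*(-751) = (361 - 19 - 508/15) + 751 = 4622/15 + 751 = 15887/15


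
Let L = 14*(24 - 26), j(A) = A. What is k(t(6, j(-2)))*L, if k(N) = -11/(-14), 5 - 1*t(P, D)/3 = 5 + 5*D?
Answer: -22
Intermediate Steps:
L = -28 (L = 14*(-2) = -28)
t(P, D) = -15*D (t(P, D) = 15 - 3*(5 + 5*D) = 15 + (-15 - 15*D) = -15*D)
k(N) = 11/14 (k(N) = -11*(-1/14) = 11/14)
k(t(6, j(-2)))*L = (11/14)*(-28) = -22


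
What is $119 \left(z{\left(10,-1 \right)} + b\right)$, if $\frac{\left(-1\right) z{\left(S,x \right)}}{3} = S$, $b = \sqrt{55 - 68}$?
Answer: $-3570 + 119 i \sqrt{13} \approx -3570.0 + 429.06 i$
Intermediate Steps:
$b = i \sqrt{13}$ ($b = \sqrt{-13} = i \sqrt{13} \approx 3.6056 i$)
$z{\left(S,x \right)} = - 3 S$
$119 \left(z{\left(10,-1 \right)} + b\right) = 119 \left(\left(-3\right) 10 + i \sqrt{13}\right) = 119 \left(-30 + i \sqrt{13}\right) = -3570 + 119 i \sqrt{13}$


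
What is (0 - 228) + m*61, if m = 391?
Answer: 23623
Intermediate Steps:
(0 - 228) + m*61 = (0 - 228) + 391*61 = -228 + 23851 = 23623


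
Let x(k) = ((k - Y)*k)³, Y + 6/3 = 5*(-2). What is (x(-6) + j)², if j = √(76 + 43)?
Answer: (46656 - √119)² ≈ 2.1758e+9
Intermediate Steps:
Y = -12 (Y = -2 + 5*(-2) = -2 - 10 = -12)
j = √119 ≈ 10.909
x(k) = k³*(12 + k)³ (x(k) = ((k - 1*(-12))*k)³ = ((k + 12)*k)³ = ((12 + k)*k)³ = (k*(12 + k))³ = k³*(12 + k)³)
(x(-6) + j)² = ((-6)³*(12 - 6)³ + √119)² = (-216*6³ + √119)² = (-216*216 + √119)² = (-46656 + √119)²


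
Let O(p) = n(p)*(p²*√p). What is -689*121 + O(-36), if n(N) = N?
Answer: -83369 - 279936*I ≈ -83369.0 - 2.7994e+5*I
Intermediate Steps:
O(p) = p^(7/2) (O(p) = p*(p²*√p) = p*p^(5/2) = p^(7/2))
-689*121 + O(-36) = -689*121 + (-36)^(7/2) = -83369 - 279936*I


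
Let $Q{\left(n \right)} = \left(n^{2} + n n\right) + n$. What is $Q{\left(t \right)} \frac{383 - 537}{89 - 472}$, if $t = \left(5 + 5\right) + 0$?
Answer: $\frac{32340}{383} \approx 84.439$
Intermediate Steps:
$t = 10$ ($t = 10 + 0 = 10$)
$Q{\left(n \right)} = n + 2 n^{2}$ ($Q{\left(n \right)} = \left(n^{2} + n^{2}\right) + n = 2 n^{2} + n = n + 2 n^{2}$)
$Q{\left(t \right)} \frac{383 - 537}{89 - 472} = 10 \left(1 + 2 \cdot 10\right) \frac{383 - 537}{89 - 472} = 10 \left(1 + 20\right) \left(- \frac{154}{-383}\right) = 10 \cdot 21 \left(\left(-154\right) \left(- \frac{1}{383}\right)\right) = 210 \cdot \frac{154}{383} = \frac{32340}{383}$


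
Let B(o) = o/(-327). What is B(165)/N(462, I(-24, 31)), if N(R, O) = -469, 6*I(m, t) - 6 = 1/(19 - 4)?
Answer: 55/51121 ≈ 0.0010759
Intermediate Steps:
I(m, t) = 91/90 (I(m, t) = 1 + 1/(6*(19 - 4)) = 1 + (⅙)/15 = 1 + (⅙)*(1/15) = 1 + 1/90 = 91/90)
B(o) = -o/327 (B(o) = o*(-1/327) = -o/327)
B(165)/N(462, I(-24, 31)) = -1/327*165/(-469) = -55/109*(-1/469) = 55/51121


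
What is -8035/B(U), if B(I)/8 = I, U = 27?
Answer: -8035/216 ≈ -37.199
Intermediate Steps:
B(I) = 8*I
-8035/B(U) = -8035/(8*27) = -8035/216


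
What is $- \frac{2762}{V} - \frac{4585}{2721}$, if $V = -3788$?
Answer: $- \frac{4926289}{5153574} \approx -0.9559$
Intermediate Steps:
$- \frac{2762}{V} - \frac{4585}{2721} = - \frac{2762}{-3788} - \frac{4585}{2721} = \left(-2762\right) \left(- \frac{1}{3788}\right) - \frac{4585}{2721} = \frac{1381}{1894} - \frac{4585}{2721} = - \frac{4926289}{5153574}$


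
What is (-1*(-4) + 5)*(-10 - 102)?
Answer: -1008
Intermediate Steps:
(-1*(-4) + 5)*(-10 - 102) = (4 + 5)*(-112) = 9*(-112) = -1008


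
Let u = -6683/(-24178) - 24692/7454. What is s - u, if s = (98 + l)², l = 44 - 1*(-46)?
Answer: 3185171127711/90111406 ≈ 35347.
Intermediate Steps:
l = 90 (l = 44 + 46 = 90)
u = -273594047/90111406 (u = -6683*(-1/24178) - 24692*1/7454 = 6683/24178 - 12346/3727 = -273594047/90111406 ≈ -3.0362)
s = 35344 (s = (98 + 90)² = 188² = 35344)
s - u = 35344 - 1*(-273594047/90111406) = 35344 + 273594047/90111406 = 3185171127711/90111406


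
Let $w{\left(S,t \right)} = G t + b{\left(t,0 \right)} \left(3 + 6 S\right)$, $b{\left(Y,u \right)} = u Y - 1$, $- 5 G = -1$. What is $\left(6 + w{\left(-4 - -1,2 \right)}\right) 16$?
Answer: $\frac{1712}{5} \approx 342.4$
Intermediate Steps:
$G = \frac{1}{5}$ ($G = \left(- \frac{1}{5}\right) \left(-1\right) = \frac{1}{5} \approx 0.2$)
$b{\left(Y,u \right)} = -1 + Y u$ ($b{\left(Y,u \right)} = Y u - 1 = -1 + Y u$)
$w{\left(S,t \right)} = -3 - 6 S + \frac{t}{5}$ ($w{\left(S,t \right)} = \frac{t}{5} + \left(-1 + t 0\right) \left(3 + 6 S\right) = \frac{t}{5} + \left(-1 + 0\right) \left(3 + 6 S\right) = \frac{t}{5} - \left(3 + 6 S\right) = -3 - 6 S + \frac{t}{5}$)
$\left(6 + w{\left(-4 - -1,2 \right)}\right) 16 = \left(6 - \left(\frac{13}{5} + 6 \left(-4 - -1\right)\right)\right) 16 = \left(6 - \left(\frac{13}{5} + 6 \left(-4 + 1\right)\right)\right) 16 = \left(6 - - \frac{77}{5}\right) 16 = \left(6 + \left(-3 + 18 + \frac{2}{5}\right)\right) 16 = \left(6 + \frac{77}{5}\right) 16 = \frac{107}{5} \cdot 16 = \frac{1712}{5}$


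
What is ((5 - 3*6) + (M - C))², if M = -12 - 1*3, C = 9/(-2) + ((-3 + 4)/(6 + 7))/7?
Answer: 18309841/33124 ≈ 552.77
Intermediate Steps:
C = -817/182 (C = 9*(-½) + (1/13)*(⅐) = -9/2 + (1*(1/13))*(⅐) = -9/2 + (1/13)*(⅐) = -9/2 + 1/91 = -817/182 ≈ -4.4890)
M = -15 (M = -12 - 3 = -15)
((5 - 3*6) + (M - C))² = ((5 - 3*6) + (-15 - 1*(-817/182)))² = ((5 - 18) + (-15 + 817/182))² = (-13 - 1913/182)² = (-4279/182)² = 18309841/33124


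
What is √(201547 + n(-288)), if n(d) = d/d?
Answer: 2*√50387 ≈ 448.94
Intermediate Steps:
n(d) = 1
√(201547 + n(-288)) = √(201547 + 1) = √201548 = 2*√50387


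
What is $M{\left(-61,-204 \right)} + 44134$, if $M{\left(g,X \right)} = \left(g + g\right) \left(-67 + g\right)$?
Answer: $59750$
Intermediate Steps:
$M{\left(g,X \right)} = 2 g \left(-67 + g\right)$
$M{\left(-61,-204 \right)} + 44134 = 2 \left(-61\right) \left(-67 - 61\right) + 44134 = 2 \left(-61\right) \left(-128\right) + 44134 = 15616 + 44134 = 59750$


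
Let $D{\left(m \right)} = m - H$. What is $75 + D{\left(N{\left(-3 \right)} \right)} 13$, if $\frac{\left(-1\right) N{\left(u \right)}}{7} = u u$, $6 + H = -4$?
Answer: $-614$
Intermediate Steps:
$H = -10$ ($H = -6 - 4 = -10$)
$N{\left(u \right)} = - 7 u^{2}$ ($N{\left(u \right)} = - 7 u u = - 7 u^{2}$)
$D{\left(m \right)} = 10 + m$ ($D{\left(m \right)} = m - -10 = m + 10 = 10 + m$)
$75 + D{\left(N{\left(-3 \right)} \right)} 13 = 75 + \left(10 - 7 \left(-3\right)^{2}\right) 13 = 75 + \left(10 - 63\right) 13 = 75 - 689 = -614$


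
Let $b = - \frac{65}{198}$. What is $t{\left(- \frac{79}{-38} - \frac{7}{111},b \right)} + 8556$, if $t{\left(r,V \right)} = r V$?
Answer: $\frac{649555499}{75924} \approx 8555.3$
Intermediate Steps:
$b = - \frac{65}{198}$ ($b = \left(-65\right) \frac{1}{198} = - \frac{65}{198} \approx -0.32828$)
$t{\left(r,V \right)} = V r$
$t{\left(- \frac{79}{-38} - \frac{7}{111},b \right)} + 8556 = - \frac{65 \left(- \frac{79}{-38} - \frac{7}{111}\right)}{198} + 8556 = - \frac{65 \left(\left(-79\right) \left(- \frac{1}{38}\right) - \frac{7}{111}\right)}{198} + 8556 = - \frac{65 \left(\frac{79}{38} - \frac{7}{111}\right)}{198} + 8556 = \left(- \frac{65}{198}\right) \frac{8503}{4218} + 8556 = - \frac{50245}{75924} + 8556 = \frac{649555499}{75924}$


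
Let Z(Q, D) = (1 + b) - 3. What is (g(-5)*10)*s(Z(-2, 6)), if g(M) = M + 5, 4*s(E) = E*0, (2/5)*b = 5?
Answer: 0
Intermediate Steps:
b = 25/2 (b = (5/2)*5 = 25/2 ≈ 12.500)
Z(Q, D) = 21/2 (Z(Q, D) = (1 + 25/2) - 3 = 27/2 - 3 = 21/2)
s(E) = 0 (s(E) = (E*0)/4 = (1/4)*0 = 0)
g(M) = 5 + M
(g(-5)*10)*s(Z(-2, 6)) = ((5 - 5)*10)*0 = (0*10)*0 = 0*0 = 0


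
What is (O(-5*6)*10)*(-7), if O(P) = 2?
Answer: -140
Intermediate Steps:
(O(-5*6)*10)*(-7) = (2*10)*(-7) = 20*(-7) = -140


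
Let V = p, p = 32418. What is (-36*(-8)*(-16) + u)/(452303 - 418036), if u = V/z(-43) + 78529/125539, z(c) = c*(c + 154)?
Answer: -921599220587/6844235256583 ≈ -0.13465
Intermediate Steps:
z(c) = c*(154 + c)
V = 32418
u = -1231634795/199732549 (u = 32418/((-43*(154 - 43))) + 78529/125539 = 32418/((-43*111)) + 78529*(1/125539) = 32418/(-4773) + 78529/125539 = 32418*(-1/4773) + 78529/125539 = -10806/1591 + 78529/125539 = -1231634795/199732549 ≈ -6.1664)
(-36*(-8)*(-16) + u)/(452303 - 418036) = (-36*(-8)*(-16) - 1231634795/199732549)/(452303 - 418036) = (288*(-16) - 1231634795/199732549)/34267 = (-4608 - 1231634795/199732549)*(1/34267) = -921599220587/199732549*1/34267 = -921599220587/6844235256583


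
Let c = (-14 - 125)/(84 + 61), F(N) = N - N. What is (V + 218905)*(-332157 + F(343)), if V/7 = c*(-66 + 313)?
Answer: -10463242448358/145 ≈ -7.2160e+10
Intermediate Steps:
F(N) = 0
c = -139/145 ≈ -0.95862
V = -240331/145 (V = 7*(-139*(-66 + 313)/145) = 7*(-139/145*247) = 7*(-34333/145) = -240331/145 ≈ -1657.5)
(V + 218905)*(-332157 + F(343)) = (-240331/145 + 218905)*(-332157 + 0) = (31500894/145)*(-332157) = -10463242448358/145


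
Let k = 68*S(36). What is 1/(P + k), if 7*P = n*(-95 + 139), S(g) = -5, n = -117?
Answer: -7/7528 ≈ -0.00092986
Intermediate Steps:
k = -340 (k = 68*(-5) = -340)
P = -5148/7 (P = (-117*(-95 + 139))/7 = (-117*44)/7 = (⅐)*(-5148) = -5148/7 ≈ -735.43)
1/(P + k) = 1/(-5148/7 - 340) = 1/(-7528/7) = -7/7528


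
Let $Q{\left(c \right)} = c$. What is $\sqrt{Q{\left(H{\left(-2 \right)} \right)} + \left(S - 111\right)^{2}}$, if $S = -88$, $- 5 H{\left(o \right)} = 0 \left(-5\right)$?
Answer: $199$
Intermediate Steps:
$H{\left(o \right)} = 0$ ($H{\left(o \right)} = - \frac{0 \left(-5\right)}{5} = \left(- \frac{1}{5}\right) 0 = 0$)
$\sqrt{Q{\left(H{\left(-2 \right)} \right)} + \left(S - 111\right)^{2}} = \sqrt{0 + \left(-88 - 111\right)^{2}} = \sqrt{0 + \left(-199\right)^{2}} = \sqrt{0 + 39601} = \sqrt{39601} = 199$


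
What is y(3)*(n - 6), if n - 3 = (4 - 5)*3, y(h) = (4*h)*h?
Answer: -216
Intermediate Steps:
y(h) = 4*h**2
n = 0 (n = 3 + (4 - 5)*3 = 3 - 1*3 = 3 - 3 = 0)
y(3)*(n - 6) = (4*3**2)*(0 - 6) = (4*9)*(-6) = 36*(-6) = -216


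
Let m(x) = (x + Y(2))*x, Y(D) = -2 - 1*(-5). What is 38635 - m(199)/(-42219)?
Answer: 1631171263/42219 ≈ 38636.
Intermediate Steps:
Y(D) = 3 (Y(D) = -2 + 5 = 3)
m(x) = x*(3 + x) (m(x) = (x + 3)*x = (3 + x)*x = x*(3 + x))
38635 - m(199)/(-42219) = 38635 - 199*(3 + 199)/(-42219) = 38635 - 199*202*(-1)/42219 = 38635 - 40198*(-1)/42219 = 38635 - 1*(-40198/42219) = 38635 + 40198/42219 = 1631171263/42219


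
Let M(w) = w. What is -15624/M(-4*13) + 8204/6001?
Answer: 23546558/78013 ≈ 301.83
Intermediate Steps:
-15624/M(-4*13) + 8204/6001 = -15624/((-4*13)) + 8204/6001 = -15624/(-52) + 8204*(1/6001) = -15624*(-1/52) + 8204/6001 = 3906/13 + 8204/6001 = 23546558/78013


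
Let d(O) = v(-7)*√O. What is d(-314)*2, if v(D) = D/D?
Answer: 2*I*√314 ≈ 35.44*I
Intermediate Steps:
v(D) = 1
d(O) = √O (d(O) = 1*√O = √O)
d(-314)*2 = √(-314)*2 = (I*√314)*2 = 2*I*√314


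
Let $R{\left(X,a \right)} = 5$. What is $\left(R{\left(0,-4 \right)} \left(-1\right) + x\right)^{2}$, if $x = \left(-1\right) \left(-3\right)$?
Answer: $4$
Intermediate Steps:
$x = 3$
$\left(R{\left(0,-4 \right)} \left(-1\right) + x\right)^{2} = \left(5 \left(-1\right) + 3\right)^{2} = \left(-5 + 3\right)^{2} = \left(-2\right)^{2} = 4$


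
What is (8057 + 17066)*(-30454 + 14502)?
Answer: -400762096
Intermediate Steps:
(8057 + 17066)*(-30454 + 14502) = 25123*(-15952) = -400762096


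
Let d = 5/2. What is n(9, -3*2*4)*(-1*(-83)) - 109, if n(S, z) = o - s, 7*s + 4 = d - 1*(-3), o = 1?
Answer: -613/14 ≈ -43.786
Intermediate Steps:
d = 5/2 (d = 5*(½) = 5/2 ≈ 2.5000)
s = 3/14 (s = -4/7 + (5/2 - 1*(-3))/7 = -4/7 + (5/2 + 3)/7 = -4/7 + (⅐)*(11/2) = -4/7 + 11/14 = 3/14 ≈ 0.21429)
n(S, z) = 11/14 (n(S, z) = 1 - 1*3/14 = 1 - 3/14 = 11/14)
n(9, -3*2*4)*(-1*(-83)) - 109 = 11*(-1*(-83))/14 - 109 = (11/14)*83 - 109 = 913/14 - 109 = -613/14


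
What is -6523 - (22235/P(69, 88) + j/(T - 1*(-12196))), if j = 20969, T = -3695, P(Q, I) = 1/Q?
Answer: -13097834707/8501 ≈ -1.5407e+6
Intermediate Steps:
-6523 - (22235/P(69, 88) + j/(T - 1*(-12196))) = -6523 - (22235/(1/69) + 20969/(-3695 - 1*(-12196))) = -6523 - (22235/(1/69) + 20969/(-3695 + 12196)) = -6523 - (22235*69 + 20969/8501) = -6523 - (1534215 + 20969*(1/8501)) = -6523 - (1534215 + 20969/8501) = -6523 - 1*13042382684/8501 = -6523 - 13042382684/8501 = -13097834707/8501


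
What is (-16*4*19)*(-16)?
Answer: 19456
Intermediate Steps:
(-16*4*19)*(-16) = -64*19*(-16) = -1216*(-16) = 19456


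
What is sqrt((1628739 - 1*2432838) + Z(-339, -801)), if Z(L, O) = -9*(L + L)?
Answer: I*sqrt(797997) ≈ 893.31*I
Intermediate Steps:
Z(L, O) = -18*L
sqrt((1628739 - 1*2432838) + Z(-339, -801)) = sqrt((1628739 - 1*2432838) - 18*(-339)) = sqrt((1628739 - 2432838) + 6102) = sqrt(-804099 + 6102) = sqrt(-797997) = I*sqrt(797997)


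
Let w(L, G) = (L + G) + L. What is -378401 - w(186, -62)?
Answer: -378711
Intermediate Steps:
w(L, G) = G + 2*L (w(L, G) = (G + L) + L = G + 2*L)
-378401 - w(186, -62) = -378401 - (-62 + 2*186) = -378401 - (-62 + 372) = -378401 - 1*310 = -378401 - 310 = -378711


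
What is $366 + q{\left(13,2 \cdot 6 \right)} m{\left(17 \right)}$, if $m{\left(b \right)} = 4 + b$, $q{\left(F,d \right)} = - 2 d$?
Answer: $-138$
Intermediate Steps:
$366 + q{\left(13,2 \cdot 6 \right)} m{\left(17 \right)} = 366 + - 2 \cdot 2 \cdot 6 \left(4 + 17\right) = 366 + \left(-2\right) 12 \cdot 21 = 366 - 504 = -138$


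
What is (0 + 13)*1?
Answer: 13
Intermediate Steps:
(0 + 13)*1 = 13*1 = 13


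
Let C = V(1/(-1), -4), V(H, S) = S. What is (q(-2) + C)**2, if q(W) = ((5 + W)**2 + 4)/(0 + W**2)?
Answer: 9/16 ≈ 0.56250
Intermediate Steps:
C = -4
q(W) = (4 + (5 + W)**2)/W**2 (q(W) = (4 + (5 + W)**2)/(W**2) = (4 + (5 + W)**2)/W**2)
(q(-2) + C)**2 = ((4 + (5 - 2)**2)/(-2)**2 - 4)**2 = ((4 + 3**2)/4 - 4)**2 = ((4 + 9)/4 - 4)**2 = ((1/4)*13 - 4)**2 = (13/4 - 4)**2 = (-3/4)**2 = 9/16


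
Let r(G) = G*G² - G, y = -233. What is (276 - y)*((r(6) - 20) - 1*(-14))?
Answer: 103836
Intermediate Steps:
r(G) = G³ - G
(276 - y)*((r(6) - 20) - 1*(-14)) = (276 - 1*(-233))*(((6³ - 1*6) - 20) - 1*(-14)) = (276 + 233)*(((216 - 6) - 20) + 14) = 509*((210 - 20) + 14) = 509*(190 + 14) = 509*204 = 103836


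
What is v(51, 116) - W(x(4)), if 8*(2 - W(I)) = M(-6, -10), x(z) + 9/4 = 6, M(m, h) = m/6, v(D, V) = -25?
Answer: -217/8 ≈ -27.125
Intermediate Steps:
M(m, h) = m/6 (M(m, h) = m*(⅙) = m/6)
x(z) = 15/4 (x(z) = -9/4 + 6 = 15/4)
W(I) = 17/8 (W(I) = 2 - (-6)/48 = 2 - ⅛*(-1) = 2 + ⅛ = 17/8)
v(51, 116) - W(x(4)) = -25 - 1*17/8 = -25 - 17/8 = -217/8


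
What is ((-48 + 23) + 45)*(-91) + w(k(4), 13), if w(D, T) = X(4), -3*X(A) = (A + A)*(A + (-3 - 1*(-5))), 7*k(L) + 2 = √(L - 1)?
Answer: -1836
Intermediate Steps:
k(L) = -2/7 + √(-1 + L)/7 (k(L) = -2/7 + √(L - 1)/7 = -2/7 + √(-1 + L)/7)
X(A) = -2*A*(2 + A)/3 (X(A) = -(A + A)*(A + (-3 - 1*(-5)))/3 = -2*A*(A + (-3 + 5))/3 = -2*A*(A + 2)/3 = -2*A*(2 + A)/3)
w(D, T) = -16 (w(D, T) = -⅔*4*(2 + 4) = -⅔*4*6 = -16)
((-48 + 23) + 45)*(-91) + w(k(4), 13) = ((-48 + 23) + 45)*(-91) - 16 = (-25 + 45)*(-91) - 16 = 20*(-91) - 16 = -1820 - 16 = -1836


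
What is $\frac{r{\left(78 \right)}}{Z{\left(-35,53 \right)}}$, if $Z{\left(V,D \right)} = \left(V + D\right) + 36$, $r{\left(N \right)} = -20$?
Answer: $- \frac{10}{27} \approx -0.37037$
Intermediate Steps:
$Z{\left(V,D \right)} = 36 + D + V$ ($Z{\left(V,D \right)} = \left(D + V\right) + 36 = 36 + D + V$)
$\frac{r{\left(78 \right)}}{Z{\left(-35,53 \right)}} = - \frac{20}{36 + 53 - 35} = - \frac{20}{54} = \left(-20\right) \frac{1}{54} = - \frac{10}{27}$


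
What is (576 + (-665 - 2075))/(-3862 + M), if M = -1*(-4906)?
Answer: -541/261 ≈ -2.0728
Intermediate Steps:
M = 4906
(576 + (-665 - 2075))/(-3862 + M) = (576 + (-665 - 2075))/(-3862 + 4906) = (576 - 2740)/1044 = -2164*1/1044 = -541/261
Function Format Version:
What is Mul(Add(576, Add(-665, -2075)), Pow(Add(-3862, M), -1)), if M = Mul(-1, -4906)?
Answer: Rational(-541, 261) ≈ -2.0728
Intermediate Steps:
M = 4906
Mul(Add(576, Add(-665, -2075)), Pow(Add(-3862, M), -1)) = Mul(Add(576, Add(-665, -2075)), Pow(Add(-3862, 4906), -1)) = Mul(Add(576, -2740), Pow(1044, -1)) = Mul(-2164, Rational(1, 1044)) = Rational(-541, 261)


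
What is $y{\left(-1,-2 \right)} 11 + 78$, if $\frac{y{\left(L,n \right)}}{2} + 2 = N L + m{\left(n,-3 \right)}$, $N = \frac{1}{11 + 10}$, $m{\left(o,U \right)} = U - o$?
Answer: $\frac{230}{21} \approx 10.952$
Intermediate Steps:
$N = \frac{1}{21} \approx 0.047619$
$y{\left(L,n \right)} = -10 - 2 n + \frac{2 L}{21}$ ($y{\left(L,n \right)} = -4 + 2 \left(\frac{L}{21} - \left(3 + n\right)\right) = -4 + 2 \left(-3 - n + \frac{L}{21}\right) = -4 - \left(6 + 2 n - \frac{2 L}{21}\right) = -10 - 2 n + \frac{2 L}{21}$)
$y{\left(-1,-2 \right)} 11 + 78 = \left(-10 - -4 + \frac{2}{21} \left(-1\right)\right) 11 + 78 = \left(-10 + 4 - \frac{2}{21}\right) 11 + 78 = \left(- \frac{128}{21}\right) 11 + 78 = - \frac{1408}{21} + 78 = \frac{230}{21}$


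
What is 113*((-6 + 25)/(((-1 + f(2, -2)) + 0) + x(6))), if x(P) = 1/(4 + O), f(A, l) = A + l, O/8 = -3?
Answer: -42940/21 ≈ -2044.8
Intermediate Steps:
O = -24 (O = 8*(-3) = -24)
x(P) = -1/20 (x(P) = 1/(4 - 24) = 1/(-20) = -1/20)
113*((-6 + 25)/(((-1 + f(2, -2)) + 0) + x(6))) = 113*((-6 + 25)/(((-1 + (2 - 2)) + 0) - 1/20)) = 113*(19/(((-1 + 0) + 0) - 1/20)) = 113*(19/((-1 + 0) - 1/20)) = 113*(19/(-1 - 1/20)) = 113*(19/(-21/20)) = 113*(19*(-20/21)) = 113*(-380/21) = -42940/21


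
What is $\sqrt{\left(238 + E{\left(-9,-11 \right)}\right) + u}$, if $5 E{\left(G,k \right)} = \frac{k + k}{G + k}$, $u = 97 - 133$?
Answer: $\frac{\sqrt{20222}}{10} \approx 14.22$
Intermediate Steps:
$u = -36$
$E{\left(G,k \right)} = \frac{2 k}{5 \left(G + k\right)}$ ($E{\left(G,k \right)} = \frac{\left(k + k\right) \frac{1}{G + k}}{5} = \frac{2 k \frac{1}{G + k}}{5} = \frac{2 k}{5 \left(G + k\right)}$)
$\sqrt{\left(238 + E{\left(-9,-11 \right)}\right) + u} = \sqrt{\left(238 + \frac{2}{5} \left(-11\right) \frac{1}{-9 - 11}\right) - 36} = \sqrt{\left(238 + \frac{2}{5} \left(-11\right) \frac{1}{-20}\right) - 36} = \sqrt{\left(238 + \frac{2}{5} \left(-11\right) \left(- \frac{1}{20}\right)\right) - 36} = \sqrt{\left(238 + \frac{11}{50}\right) - 36} = \sqrt{\frac{11911}{50} - 36} = \sqrt{\frac{10111}{50}} = \frac{\sqrt{20222}}{10}$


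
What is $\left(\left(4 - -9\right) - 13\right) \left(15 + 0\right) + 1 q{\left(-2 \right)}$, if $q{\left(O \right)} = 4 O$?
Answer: $-8$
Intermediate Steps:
$\left(\left(4 - -9\right) - 13\right) \left(15 + 0\right) + 1 q{\left(-2 \right)} = \left(\left(4 - -9\right) - 13\right) \left(15 + 0\right) + 1 \cdot 4 \left(-2\right) = \left(\left(4 + 9\right) - 13\right) 15 + 1 \left(-8\right) = \left(13 - 13\right) 15 - 8 = 0 \cdot 15 - 8 = 0 - 8 = -8$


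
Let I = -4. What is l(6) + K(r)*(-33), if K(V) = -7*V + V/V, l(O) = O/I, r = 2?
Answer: 855/2 ≈ 427.50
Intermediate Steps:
l(O) = -O/4 (l(O) = O/(-4) = O*(-1/4) = -O/4)
K(V) = 1 - 7*V (K(V) = -7*V + 1 = 1 - 7*V)
l(6) + K(r)*(-33) = -1/4*6 + (1 - 7*2)*(-33) = -3/2 + (1 - 14)*(-33) = -3/2 - 13*(-33) = -3/2 + 429 = 855/2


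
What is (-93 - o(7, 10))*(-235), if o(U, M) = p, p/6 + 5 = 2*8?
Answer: 37365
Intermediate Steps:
p = 66 (p = -30 + 6*(2*8) = -30 + 6*16 = -30 + 96 = 66)
o(U, M) = 66
(-93 - o(7, 10))*(-235) = (-93 - 1*66)*(-235) = (-93 - 66)*(-235) = -159*(-235) = 37365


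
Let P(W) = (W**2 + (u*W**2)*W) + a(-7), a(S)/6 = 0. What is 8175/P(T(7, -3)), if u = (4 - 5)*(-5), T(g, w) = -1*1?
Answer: -8175/4 ≈ -2043.8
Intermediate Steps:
T(g, w) = -1
a(S) = 0 (a(S) = 6*0 = 0)
u = 5 (u = -1*(-5) = 5)
P(W) = W**2 + 5*W**3 (P(W) = (W**2 + (5*W**2)*W) + 0 = (W**2 + 5*W**3) + 0 = W**2 + 5*W**3)
8175/P(T(7, -3)) = 8175/(((-1)**2*(1 + 5*(-1)))) = 8175/((1*(1 - 5))) = 8175/((1*(-4))) = 8175/(-4) = 8175*(-1/4) = -8175/4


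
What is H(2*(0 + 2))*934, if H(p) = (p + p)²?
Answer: 59776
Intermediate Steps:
H(p) = 4*p² (H(p) = (2*p)² = 4*p²)
H(2*(0 + 2))*934 = (4*(2*(0 + 2))²)*934 = (4*(2*2)²)*934 = (4*4²)*934 = (4*16)*934 = 64*934 = 59776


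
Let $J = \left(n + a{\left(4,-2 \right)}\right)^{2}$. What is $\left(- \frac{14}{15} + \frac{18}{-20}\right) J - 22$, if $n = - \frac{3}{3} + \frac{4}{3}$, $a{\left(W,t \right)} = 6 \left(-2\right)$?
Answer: $- \frac{14663}{54} \approx -271.54$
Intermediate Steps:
$a{\left(W,t \right)} = -12$
$n = \frac{1}{3}$ ($n = \left(-3\right) \frac{1}{3} + 4 \cdot \frac{1}{3} = -1 + \frac{4}{3} = \frac{1}{3} \approx 0.33333$)
$J = \frac{1225}{9}$ ($J = \left(\frac{1}{3} - 12\right)^{2} = \left(- \frac{35}{3}\right)^{2} = \frac{1225}{9} \approx 136.11$)
$\left(- \frac{14}{15} + \frac{18}{-20}\right) J - 22 = \left(- \frac{14}{15} + \frac{18}{-20}\right) \frac{1225}{9} - 22 = \left(\left(-14\right) \frac{1}{15} + 18 \left(- \frac{1}{20}\right)\right) \frac{1225}{9} - 22 = \left(- \frac{14}{15} - \frac{9}{10}\right) \frac{1225}{9} - 22 = \left(- \frac{11}{6}\right) \frac{1225}{9} - 22 = - \frac{13475}{54} - 22 = - \frac{14663}{54}$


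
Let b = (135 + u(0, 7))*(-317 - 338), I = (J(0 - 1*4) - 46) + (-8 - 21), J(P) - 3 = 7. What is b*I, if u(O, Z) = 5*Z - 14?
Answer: 6641700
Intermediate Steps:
J(P) = 10 (J(P) = 3 + 7 = 10)
u(O, Z) = -14 + 5*Z
I = -65 (I = (10 - 46) + (-8 - 21) = -36 - 29 = -65)
b = -102180 (b = (135 + (-14 + 5*7))*(-317 - 338) = (135 + (-14 + 35))*(-655) = (135 + 21)*(-655) = 156*(-655) = -102180)
b*I = -102180*(-65) = 6641700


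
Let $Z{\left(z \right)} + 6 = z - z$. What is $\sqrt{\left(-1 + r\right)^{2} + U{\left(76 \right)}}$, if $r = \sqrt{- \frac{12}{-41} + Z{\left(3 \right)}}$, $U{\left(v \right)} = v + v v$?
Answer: $\frac{\sqrt{9829299 - 246 i \sqrt{1066}}}{41} \approx 76.468 - 0.031242 i$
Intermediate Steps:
$Z{\left(z \right)} = -6$ ($Z{\left(z \right)} = -6 + \left(z - z\right) = -6 + 0 = -6$)
$U{\left(v \right)} = v + v^{2}$
$r = \frac{3 i \sqrt{1066}}{41}$ ($r = \sqrt{- \frac{12}{-41} - 6} = \sqrt{\left(-12\right) \left(- \frac{1}{41}\right) - 6} = \sqrt{\frac{12}{41} - 6} = \sqrt{- \frac{234}{41}} = \frac{3 i \sqrt{1066}}{41} \approx 2.389 i$)
$\sqrt{\left(-1 + r\right)^{2} + U{\left(76 \right)}} = \sqrt{\left(-1 + \frac{3 i \sqrt{1066}}{41}\right)^{2} + 76 \left(1 + 76\right)} = \sqrt{\left(-1 + \frac{3 i \sqrt{1066}}{41}\right)^{2} + 76 \cdot 77} = \sqrt{\left(-1 + \frac{3 i \sqrt{1066}}{41}\right)^{2} + 5852} = \sqrt{5852 + \left(-1 + \frac{3 i \sqrt{1066}}{41}\right)^{2}}$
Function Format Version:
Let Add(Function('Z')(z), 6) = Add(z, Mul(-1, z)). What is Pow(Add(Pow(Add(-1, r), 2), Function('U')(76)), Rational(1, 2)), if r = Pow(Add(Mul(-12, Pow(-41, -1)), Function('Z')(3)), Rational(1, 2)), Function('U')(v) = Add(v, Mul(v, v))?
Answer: Mul(Rational(1, 41), Pow(Add(9829299, Mul(-246, I, Pow(1066, Rational(1, 2)))), Rational(1, 2))) ≈ Add(76.468, Mul(-0.031242, I))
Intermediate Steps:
Function('Z')(z) = -6 (Function('Z')(z) = Add(-6, Add(z, Mul(-1, z))) = Add(-6, 0) = -6)
Function('U')(v) = Add(v, Pow(v, 2))
r = Mul(Rational(3, 41), I, Pow(1066, Rational(1, 2))) (r = Pow(Add(Mul(-12, Pow(-41, -1)), -6), Rational(1, 2)) = Pow(Add(Mul(-12, Rational(-1, 41)), -6), Rational(1, 2)) = Pow(Add(Rational(12, 41), -6), Rational(1, 2)) = Pow(Rational(-234, 41), Rational(1, 2)) = Mul(Rational(3, 41), I, Pow(1066, Rational(1, 2))) ≈ Mul(2.3890, I))
Pow(Add(Pow(Add(-1, r), 2), Function('U')(76)), Rational(1, 2)) = Pow(Add(Pow(Add(-1, Mul(Rational(3, 41), I, Pow(1066, Rational(1, 2)))), 2), Mul(76, Add(1, 76))), Rational(1, 2)) = Pow(Add(Pow(Add(-1, Mul(Rational(3, 41), I, Pow(1066, Rational(1, 2)))), 2), Mul(76, 77)), Rational(1, 2)) = Pow(Add(Pow(Add(-1, Mul(Rational(3, 41), I, Pow(1066, Rational(1, 2)))), 2), 5852), Rational(1, 2)) = Pow(Add(5852, Pow(Add(-1, Mul(Rational(3, 41), I, Pow(1066, Rational(1, 2)))), 2)), Rational(1, 2))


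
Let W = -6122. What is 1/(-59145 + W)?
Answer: -1/65267 ≈ -1.5322e-5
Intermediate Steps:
1/(-59145 + W) = 1/(-59145 - 6122) = 1/(-65267) = -1/65267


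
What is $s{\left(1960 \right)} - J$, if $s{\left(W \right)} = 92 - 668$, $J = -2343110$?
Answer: $2342534$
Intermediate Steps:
$s{\left(W \right)} = -576$
$s{\left(1960 \right)} - J = -576 - -2343110 = -576 + 2343110 = 2342534$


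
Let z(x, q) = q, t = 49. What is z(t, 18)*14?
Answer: 252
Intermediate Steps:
z(t, 18)*14 = 18*14 = 252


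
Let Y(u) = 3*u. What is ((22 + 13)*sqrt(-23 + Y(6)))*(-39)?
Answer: -1365*I*sqrt(5) ≈ -3052.2*I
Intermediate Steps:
((22 + 13)*sqrt(-23 + Y(6)))*(-39) = ((22 + 13)*sqrt(-23 + 3*6))*(-39) = (35*sqrt(-23 + 18))*(-39) = (35*sqrt(-5))*(-39) = (35*(I*sqrt(5)))*(-39) = (35*I*sqrt(5))*(-39) = -1365*I*sqrt(5)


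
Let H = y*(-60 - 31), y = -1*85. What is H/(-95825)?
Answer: -1547/19165 ≈ -0.080720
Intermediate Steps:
y = -85
H = 7735 (H = -85*(-60 - 31) = -85*(-91) = 7735)
H/(-95825) = 7735/(-95825) = 7735*(-1/95825) = -1547/19165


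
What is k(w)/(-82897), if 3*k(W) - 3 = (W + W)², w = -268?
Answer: -15121/13089 ≈ -1.1552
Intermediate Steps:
k(W) = 1 + 4*W²/3 (k(W) = 1 + (W + W)²/3 = 1 + (2*W)²/3 = 1 + (4*W²)/3 = 1 + 4*W²/3)
k(w)/(-82897) = (1 + (4/3)*(-268)²)/(-82897) = (1 + (4/3)*71824)*(-1/82897) = (1 + 287296/3)*(-1/82897) = (287299/3)*(-1/82897) = -15121/13089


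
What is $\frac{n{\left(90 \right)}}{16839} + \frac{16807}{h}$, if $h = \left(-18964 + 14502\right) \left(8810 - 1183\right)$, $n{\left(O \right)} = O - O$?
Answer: $- \frac{16807}{34031674} \approx -0.00049386$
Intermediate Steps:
$n{\left(O \right)} = 0$
$h = -34031674$ ($h = \left(-4462\right) 7627 = -34031674$)
$\frac{n{\left(90 \right)}}{16839} + \frac{16807}{h} = \frac{0}{16839} + \frac{16807}{-34031674} = 0 \cdot \frac{1}{16839} + 16807 \left(- \frac{1}{34031674}\right) = 0 - \frac{16807}{34031674} = - \frac{16807}{34031674}$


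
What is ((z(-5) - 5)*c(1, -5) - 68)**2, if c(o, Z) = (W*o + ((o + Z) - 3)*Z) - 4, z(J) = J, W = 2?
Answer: 158404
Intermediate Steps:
c(o, Z) = -4 + 2*o + Z*(-3 + Z + o) (c(o, Z) = (2*o + ((o + Z) - 3)*Z) - 4 = (2*o + ((Z + o) - 3)*Z) - 4 = (2*o + (-3 + Z + o)*Z) - 4 = (2*o + Z*(-3 + Z + o)) - 4 = -4 + 2*o + Z*(-3 + Z + o))
((z(-5) - 5)*c(1, -5) - 68)**2 = ((-5 - 5)*(-4 + (-5)**2 - 3*(-5) + 2*1 - 5*1) - 68)**2 = (-10*(-4 + 25 + 15 + 2 - 5) - 68)**2 = (-10*33 - 68)**2 = (-330 - 68)**2 = (-398)**2 = 158404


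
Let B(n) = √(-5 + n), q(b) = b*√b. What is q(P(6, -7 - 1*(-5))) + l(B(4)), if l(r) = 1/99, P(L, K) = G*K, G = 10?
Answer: 1/99 - 40*I*√5 ≈ 0.010101 - 89.443*I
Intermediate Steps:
P(L, K) = 10*K
q(b) = b^(3/2)
l(r) = 1/99
q(P(6, -7 - 1*(-5))) + l(B(4)) = (10*(-7 - 1*(-5)))^(3/2) + 1/99 = (10*(-7 + 5))^(3/2) + 1/99 = (10*(-2))^(3/2) + 1/99 = (-20)^(3/2) + 1/99 = -40*I*√5 + 1/99 = 1/99 - 40*I*√5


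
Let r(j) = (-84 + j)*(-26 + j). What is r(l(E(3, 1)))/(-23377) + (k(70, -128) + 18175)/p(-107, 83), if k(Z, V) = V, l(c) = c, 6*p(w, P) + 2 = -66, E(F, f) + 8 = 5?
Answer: -1265739939/794818 ≈ -1592.5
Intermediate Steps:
E(F, f) = -3 (E(F, f) = -8 + 5 = -3)
p(w, P) = -34/3 (p(w, P) = -⅓ + (⅙)*(-66) = -⅓ - 11 = -34/3)
r(l(E(3, 1)))/(-23377) + (k(70, -128) + 18175)/p(-107, 83) = (2184 + (-3)² - 110*(-3))/(-23377) + (-128 + 18175)/(-34/3) = (2184 + 9 + 330)*(-1/23377) + 18047*(-3/34) = 2523*(-1/23377) - 54141/34 = -2523/23377 - 54141/34 = -1265739939/794818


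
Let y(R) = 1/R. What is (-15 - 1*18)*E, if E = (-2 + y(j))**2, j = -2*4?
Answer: -9537/64 ≈ -149.02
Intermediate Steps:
j = -8
E = 289/64 (E = (-2 + 1/(-8))**2 = (-2 - 1/8)**2 = (-17/8)**2 = 289/64 ≈ 4.5156)
(-15 - 1*18)*E = (-15 - 1*18)*(289/64) = (-15 - 18)*(289/64) = -33*289/64 = -9537/64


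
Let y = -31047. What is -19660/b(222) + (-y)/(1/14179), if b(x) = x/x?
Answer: 440195753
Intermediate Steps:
b(x) = 1
-19660/b(222) + (-y)/(1/14179) = -19660/1 + (-1*(-31047))/(1/14179) = -19660*1 + 31047/(1/14179) = -19660 + 31047*14179 = -19660 + 440215413 = 440195753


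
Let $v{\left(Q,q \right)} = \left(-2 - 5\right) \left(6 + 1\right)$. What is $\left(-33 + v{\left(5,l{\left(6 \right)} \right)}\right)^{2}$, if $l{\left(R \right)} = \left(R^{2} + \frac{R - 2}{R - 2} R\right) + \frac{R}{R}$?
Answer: $6724$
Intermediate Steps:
$l{\left(R \right)} = 1 + R + R^{2}$ ($l{\left(R \right)} = \left(R^{2} + \frac{-2 + R}{-2 + R} R\right) + 1 = \left(R^{2} + 1 R\right) + 1 = \left(R^{2} + R\right) + 1 = \left(R + R^{2}\right) + 1 = 1 + R + R^{2}$)
$v{\left(Q,q \right)} = -49$ ($v{\left(Q,q \right)} = \left(-7\right) 7 = -49$)
$\left(-33 + v{\left(5,l{\left(6 \right)} \right)}\right)^{2} = \left(-33 - 49\right)^{2} = \left(-82\right)^{2} = 6724$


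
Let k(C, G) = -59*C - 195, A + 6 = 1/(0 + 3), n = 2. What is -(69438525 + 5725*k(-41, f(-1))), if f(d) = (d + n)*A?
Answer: -82170925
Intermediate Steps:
A = -17/3 (A = -6 + 1/(0 + 3) = -6 + 1/3 = -6 + ⅓ = -17/3 ≈ -5.6667)
f(d) = -34/3 - 17*d/3 (f(d) = (d + 2)*(-17/3) = (2 + d)*(-17/3) = -34/3 - 17*d/3)
k(C, G) = -195 - 59*C
-(69438525 + 5725*k(-41, f(-1))) = -(68322150 + 13848775) = -5725/(1/((-195 + 2419) + 12129)) = -5725/(1/(2224 + 12129)) = -5725/(1/14353) = -5725/1/14353 = -5725*14353 = -82170925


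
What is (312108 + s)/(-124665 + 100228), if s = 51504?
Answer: -363612/24437 ≈ -14.880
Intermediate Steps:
(312108 + s)/(-124665 + 100228) = (312108 + 51504)/(-124665 + 100228) = 363612/(-24437) = 363612*(-1/24437) = -363612/24437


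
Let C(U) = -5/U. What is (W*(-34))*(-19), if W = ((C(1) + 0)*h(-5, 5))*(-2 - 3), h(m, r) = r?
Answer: 80750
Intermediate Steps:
W = 125 (W = ((-5/1 + 0)*5)*(-2 - 3) = ((-5*1 + 0)*5)*(-5) = ((-5 + 0)*5)*(-5) = -5*5*(-5) = -25*(-5) = 125)
(W*(-34))*(-19) = (125*(-34))*(-19) = -4250*(-19) = 80750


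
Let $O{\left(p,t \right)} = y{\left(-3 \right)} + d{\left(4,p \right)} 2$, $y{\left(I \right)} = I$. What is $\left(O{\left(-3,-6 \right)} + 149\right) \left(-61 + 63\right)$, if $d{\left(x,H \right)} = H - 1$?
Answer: $276$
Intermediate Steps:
$d{\left(x,H \right)} = -1 + H$
$O{\left(p,t \right)} = -5 + 2 p$ ($O{\left(p,t \right)} = -3 + \left(-1 + p\right) 2 = -3 + \left(-2 + 2 p\right) = -5 + 2 p$)
$\left(O{\left(-3,-6 \right)} + 149\right) \left(-61 + 63\right) = \left(\left(-5 + 2 \left(-3\right)\right) + 149\right) \left(-61 + 63\right) = \left(\left(-5 - 6\right) + 149\right) 2 = \left(-11 + 149\right) 2 = 138 \cdot 2 = 276$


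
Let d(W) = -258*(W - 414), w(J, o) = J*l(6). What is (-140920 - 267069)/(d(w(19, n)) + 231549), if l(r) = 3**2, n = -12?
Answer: -407989/294243 ≈ -1.3866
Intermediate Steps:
l(r) = 9
w(J, o) = 9*J (w(J, o) = J*9 = 9*J)
d(W) = 106812 - 258*W (d(W) = -258*(-414 + W) = 106812 - 258*W)
(-140920 - 267069)/(d(w(19, n)) + 231549) = (-140920 - 267069)/((106812 - 2322*19) + 231549) = -407989/((106812 - 258*171) + 231549) = -407989/((106812 - 44118) + 231549) = -407989/(62694 + 231549) = -407989/294243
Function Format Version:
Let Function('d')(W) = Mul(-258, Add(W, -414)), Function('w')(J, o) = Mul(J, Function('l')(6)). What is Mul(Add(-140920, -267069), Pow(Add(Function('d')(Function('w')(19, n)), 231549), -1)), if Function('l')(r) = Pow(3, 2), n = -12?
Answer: Rational(-407989, 294243) ≈ -1.3866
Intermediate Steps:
Function('l')(r) = 9
Function('w')(J, o) = Mul(9, J) (Function('w')(J, o) = Mul(J, 9) = Mul(9, J))
Function('d')(W) = Add(106812, Mul(-258, W)) (Function('d')(W) = Mul(-258, Add(-414, W)) = Add(106812, Mul(-258, W)))
Mul(Add(-140920, -267069), Pow(Add(Function('d')(Function('w')(19, n)), 231549), -1)) = Mul(Add(-140920, -267069), Pow(Add(Add(106812, Mul(-258, Mul(9, 19))), 231549), -1)) = Mul(-407989, Pow(Add(Add(106812, Mul(-258, 171)), 231549), -1)) = Mul(-407989, Pow(Add(Add(106812, -44118), 231549), -1)) = Mul(-407989, Pow(Add(62694, 231549), -1)) = Mul(-407989, Pow(294243, -1)) = Mul(-407989, Rational(1, 294243)) = Rational(-407989, 294243)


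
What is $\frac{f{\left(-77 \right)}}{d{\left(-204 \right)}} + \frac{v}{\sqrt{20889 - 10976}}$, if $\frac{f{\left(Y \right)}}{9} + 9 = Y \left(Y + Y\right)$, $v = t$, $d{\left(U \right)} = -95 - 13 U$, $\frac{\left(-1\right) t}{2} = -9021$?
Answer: $\frac{106641}{2557} + \frac{18042 \sqrt{9913}}{9913} \approx 222.92$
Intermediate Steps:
$t = 18042$ ($t = \left(-2\right) \left(-9021\right) = 18042$)
$d{\left(U \right)} = -95 - 13 U$
$v = 18042$
$f{\left(Y \right)} = -81 + 18 Y^{2}$ ($f{\left(Y \right)} = -81 + 9 Y \left(Y + Y\right) = -81 + 9 Y 2 Y = -81 + 9 \cdot 2 Y^{2} = -81 + 18 Y^{2}$)
$\frac{f{\left(-77 \right)}}{d{\left(-204 \right)}} + \frac{v}{\sqrt{20889 - 10976}} = \frac{-81 + 18 \left(-77\right)^{2}}{-95 - -2652} + \frac{18042}{\sqrt{20889 - 10976}} = \frac{-81 + 18 \cdot 5929}{-95 + 2652} + \frac{18042}{\sqrt{9913}} = \frac{-81 + 106722}{2557} + 18042 \frac{\sqrt{9913}}{9913} = 106641 \cdot \frac{1}{2557} + \frac{18042 \sqrt{9913}}{9913} = \frac{106641}{2557} + \frac{18042 \sqrt{9913}}{9913}$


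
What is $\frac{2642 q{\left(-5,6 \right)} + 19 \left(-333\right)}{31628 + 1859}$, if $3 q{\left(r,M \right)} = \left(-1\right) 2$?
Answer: $- \frac{24265}{100461} \approx -0.24154$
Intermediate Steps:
$q{\left(r,M \right)} = - \frac{2}{3}$ ($q{\left(r,M \right)} = \frac{\left(-1\right) 2}{3} = \frac{1}{3} \left(-2\right) = - \frac{2}{3}$)
$\frac{2642 q{\left(-5,6 \right)} + 19 \left(-333\right)}{31628 + 1859} = \frac{2642 \left(- \frac{2}{3}\right) + 19 \left(-333\right)}{31628 + 1859} = \frac{- \frac{5284}{3} - 6327}{33487} = \left(- \frac{24265}{3}\right) \frac{1}{33487} = - \frac{24265}{100461}$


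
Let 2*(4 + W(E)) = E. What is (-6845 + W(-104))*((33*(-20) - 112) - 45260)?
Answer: 317666832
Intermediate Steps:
W(E) = -4 + E/2
(-6845 + W(-104))*((33*(-20) - 112) - 45260) = (-6845 + (-4 + (½)*(-104)))*((33*(-20) - 112) - 45260) = (-6845 + (-4 - 52))*((-660 - 112) - 45260) = (-6845 - 56)*(-772 - 45260) = -6901*(-46032) = 317666832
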